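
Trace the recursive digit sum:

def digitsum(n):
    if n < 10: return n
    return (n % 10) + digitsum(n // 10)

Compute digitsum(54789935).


digitsum(54789935) = 5 + digitsum(5478993)
digitsum(5478993) = 3 + digitsum(547899)
digitsum(547899) = 9 + digitsum(54789)
digitsum(54789) = 9 + digitsum(5478)
digitsum(5478) = 8 + digitsum(547)
digitsum(547) = 7 + digitsum(54)
digitsum(54) = 4 + digitsum(5)
digitsum(5) = 5  (base case)
Total: 5 + 3 + 9 + 9 + 8 + 7 + 4 + 5 = 50

50


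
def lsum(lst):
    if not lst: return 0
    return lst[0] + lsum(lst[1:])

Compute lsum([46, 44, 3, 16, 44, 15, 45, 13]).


lsum([46, 44, 3, 16, 44, 15, 45, 13]) = 46 + lsum([44, 3, 16, 44, 15, 45, 13])
lsum([44, 3, 16, 44, 15, 45, 13]) = 44 + lsum([3, 16, 44, 15, 45, 13])
lsum([3, 16, 44, 15, 45, 13]) = 3 + lsum([16, 44, 15, 45, 13])
lsum([16, 44, 15, 45, 13]) = 16 + lsum([44, 15, 45, 13])
lsum([44, 15, 45, 13]) = 44 + lsum([15, 45, 13])
lsum([15, 45, 13]) = 15 + lsum([45, 13])
lsum([45, 13]) = 45 + lsum([13])
lsum([13]) = 13 + lsum([])
lsum([]) = 0  (base case)
Total: 46 + 44 + 3 + 16 + 44 + 15 + 45 + 13 + 0 = 226

226


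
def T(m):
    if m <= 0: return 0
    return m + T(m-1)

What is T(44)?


T(44)
= 44 + 43 + 42 + 41 + 40 + 39 + 38 + 37 + 36 + 35 + 34 + 33 + 32 + 31 + 30 + 29 + 28 + 27 + 26 + 25 + 24 + 23 + 22 + 21 + 20 + 19 + 18 + 17 + 16 + 15 + 14 + 13 + 12 + 11 + 10 + 9 + 8 + 7 + 6 + 5 + 4 + 3 + 2 + 1 + T(0)
= 44 + 43 + 42 + 41 + 40 + 39 + 38 + 37 + 36 + 35 + 34 + 33 + 32 + 31 + 30 + 29 + 28 + 27 + 26 + 25 + 24 + 23 + 22 + 21 + 20 + 19 + 18 + 17 + 16 + 15 + 14 + 13 + 12 + 11 + 10 + 9 + 8 + 7 + 6 + 5 + 4 + 3 + 2 + 1 + 0
= 990

990


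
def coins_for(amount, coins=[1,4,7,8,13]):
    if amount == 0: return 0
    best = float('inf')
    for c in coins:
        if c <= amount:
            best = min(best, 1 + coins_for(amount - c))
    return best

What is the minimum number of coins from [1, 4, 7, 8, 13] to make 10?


Building up with DP:
coins_for(0) = 0
coins_for(1) = min(1+coins_for(0)=1+0=1) = 1
coins_for(2) = min(1+coins_for(1)=1+1=2) = 2
coins_for(3) = min(1+coins_for(2)=1+2=3) = 3
coins_for(4) = min(1+coins_for(3)=1+3=4, 1+coins_for(0)=1+0=1) = 1
coins_for(5) = min(1+coins_for(4)=1+1=2, 1+coins_for(1)=1+1=2) = 2
coins_for(6) = min(1+coins_for(5)=1+2=3, 1+coins_for(2)=1+2=3) = 3
coins_for(7) = min(1+coins_for(6)=1+3=4, 1+coins_for(3)=1+3=4, 1+coins_for(0)=1+0=1) = 1
coins_for(8) = min(1+coins_for(7)=1+1=2, 1+coins_for(4)=1+1=2, 1+coins_for(1)=1+1=2, 1+coins_for(0)=1+0=1) = 1
coins_for(9) = min(1+coins_for(8)=1+1=2, 1+coins_for(5)=1+2=3, 1+coins_for(2)=1+2=3, 1+coins_for(1)=1+1=2) = 2
coins_for(10) = min(1+coins_for(9)=1+2=3, 1+coins_for(6)=1+3=4, 1+coins_for(3)=1+3=4, 1+coins_for(2)=1+2=3) = 3

3


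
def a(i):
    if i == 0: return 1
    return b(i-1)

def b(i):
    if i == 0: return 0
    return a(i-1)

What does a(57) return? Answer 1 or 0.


a(57) = b(56)
b(56) = a(55)
a(55) = b(54)
b(54) = a(53)
a(53) = b(52)
b(52) = a(51)
a(51) = b(50)
b(50) = a(49)
a(49) = b(48)
b(48) = a(47)
a(47) = b(46)
b(46) = a(45)
a(45) = b(44)
b(44) = a(43)
a(43) = b(42)
b(42) = a(41)
a(41) = b(40)
b(40) = a(39)
a(39) = b(38)
b(38) = a(37)
a(37) = b(36)
b(36) = a(35)
a(35) = b(34)
b(34) = a(33)
a(33) = b(32)
b(32) = a(31)
a(31) = b(30)
b(30) = a(29)
a(29) = b(28)
b(28) = a(27)
a(27) = b(26)
b(26) = a(25)
a(25) = b(24)
b(24) = a(23)
a(23) = b(22)
b(22) = a(21)
a(21) = b(20)
b(20) = a(19)
a(19) = b(18)
b(18) = a(17)
a(17) = b(16)
b(16) = a(15)
a(15) = b(14)
b(14) = a(13)
a(13) = b(12)
b(12) = a(11)
a(11) = b(10)
b(10) = a(9)
a(9) = b(8)
b(8) = a(7)
a(7) = b(6)
b(6) = a(5)
a(5) = b(4)
b(4) = a(3)
a(3) = b(2)
b(2) = a(1)
a(1) = b(0)
b(0) = 0  (base case)
Result: 0

0


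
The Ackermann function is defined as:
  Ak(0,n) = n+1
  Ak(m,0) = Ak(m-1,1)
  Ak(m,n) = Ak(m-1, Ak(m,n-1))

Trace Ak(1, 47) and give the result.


Ak(1, 47) = Ak(0, Ak(1, 46))
  Ak(1, 46) = Ak(0, Ak(1, 45))
    Ak(1, 45) = Ak(0, Ak(1, 44))
      Ak(1, 44) = Ak(0, Ak(1, 43))
        Ak(1, 43) = Ak(0, Ak(1, 42))
          Ak(1, 42) = Ak(0, Ak(1, 41))
          Ak(1, 41) = Ak(0, Ak(1, 40))
          Ak(1, 40) = Ak(0, Ak(1, 39))
          Ak(1, 39) = Ak(0, Ak(1, 38))
          Ak(1, 38) = Ak(0, Ak(1, 37))
          Ak(1, 37) = Ak(0, Ak(1, 36))
          Ak(1, 36) = Ak(0, Ak(1, 35))
          Ak(1, 35) = Ak(0, Ak(1, 34))
          Ak(1, 34) = Ak(0, Ak(1, 33))
          Ak(1, 33) = Ak(0, Ak(1, 32))
          Ak(1, 32) = Ak(0, Ak(1, 31))
          Ak(1, 31) = Ak(0, Ak(1, 30))
          Ak(1, 30) = Ak(0, Ak(1, 29))
          Ak(1, 29) = Ak(0, Ak(1, 28))
          Ak(1, 28) = Ak(0, Ak(1, 27))
          Ak(1, 27) = Ak(0, Ak(1, 26))
          Ak(1, 26) = Ak(0, Ak(1, 25))
          Ak(1, 25) = Ak(0, Ak(1, 24))
          Ak(1, 24) = Ak(0, Ak(1, 23))
          Ak(1, 23) = Ak(0, Ak(1, 22))
... (trace truncated)
Result: Ak(1, 47) = 49

49


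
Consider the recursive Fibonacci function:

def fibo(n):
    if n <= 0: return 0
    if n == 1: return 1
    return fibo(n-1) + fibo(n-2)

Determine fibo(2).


Computing fibo(2) bottom-up:
fibo(0) = 0
fibo(1) = 1
fibo(2) = fibo(1) + fibo(0) = 1 + 0 = 1

1


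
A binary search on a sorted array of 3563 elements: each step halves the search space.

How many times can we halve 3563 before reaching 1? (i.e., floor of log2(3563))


3563 / 2 = 1781
1781 / 2 = 890
890 / 2 = 445
445 / 2 = 222
222 / 2 = 111
111 / 2 = 55
55 / 2 = 27
27 / 2 = 13
13 / 2 = 6
6 / 2 = 3
3 / 2 = 1
Reached 1 after 11 halvings

11


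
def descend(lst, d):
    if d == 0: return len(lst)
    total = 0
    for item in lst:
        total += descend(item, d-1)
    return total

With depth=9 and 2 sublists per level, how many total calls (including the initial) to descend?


At depth 0 (root): 1 call
At depth 1: each of 1 parents calls descend on 2 children = 2 calls
At depth 2: each of 2 parents calls descend on 2 children = 4 calls
At depth 3: each of 4 parents calls descend on 2 children = 8 calls
At depth 4: each of 8 parents calls descend on 2 children = 16 calls
At depth 5: each of 16 parents calls descend on 2 children = 32 calls
At depth 6: each of 32 parents calls descend on 2 children = 64 calls
At depth 7: each of 64 parents calls descend on 2 children = 128 calls
At depth 8: each of 128 parents calls descend on 2 children = 256 calls
At depth 9: each of 256 parents calls descend on 2 children = 512 calls
Total: 1 + 2 + 4 + 8 + 16 + 32 + 64 + 128 + 256 + 512 = 1023

1023


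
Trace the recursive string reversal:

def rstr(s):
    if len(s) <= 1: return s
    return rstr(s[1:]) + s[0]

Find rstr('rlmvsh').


rstr('rlmvsh') = rstr('lmvsh') + 'r'
rstr('lmvsh') = rstr('mvsh') + 'l'
rstr('mvsh') = rstr('vsh') + 'm'
rstr('vsh') = rstr('sh') + 'v'
rstr('sh') = rstr('h') + 's'
rstr('h') = 'h'  (base case)
Concatenating: 'h' + 's' + 'v' + 'm' + 'l' + 'r' = 'hsvmlr'

hsvmlr


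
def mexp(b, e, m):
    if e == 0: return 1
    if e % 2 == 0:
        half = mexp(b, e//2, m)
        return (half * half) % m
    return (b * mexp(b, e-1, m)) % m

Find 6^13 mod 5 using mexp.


mexp(6, 13, 5): e is odd, compute mexp(6, 12, 5)
  mexp(6, 12, 5): e is even, compute mexp(6, 6, 5)
    mexp(6, 6, 5): e is even, compute mexp(6, 3, 5)
      mexp(6, 3, 5): e is odd, compute mexp(6, 2, 5)
        mexp(6, 2, 5): e is even, compute mexp(6, 1, 5)
          mexp(6, 1, 5): e is odd, compute mexp(6, 0, 5)
          mexp(6, 0, 5) = 1
          (6 * 1) % 5 = 1
        half=1, (1*1) % 5 = 1
      (6 * 1) % 5 = 1
    half=1, (1*1) % 5 = 1
  half=1, (1*1) % 5 = 1
(6 * 1) % 5 = 1

1


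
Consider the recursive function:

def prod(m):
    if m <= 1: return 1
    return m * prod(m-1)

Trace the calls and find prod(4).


prod(4)
= 4 * prod(3)
= 4 * 3 * prod(2)
= 4 * 3 * 2 * prod(1)
= 4 * 3 * 2 * 1
= 24

24


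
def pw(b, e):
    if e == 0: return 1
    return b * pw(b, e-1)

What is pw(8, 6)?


pw(8, 6)
= 8 * pw(8, 5)
= 8 * 8 * pw(8, 4)
= 8 * 8 * 8 * pw(8, 3)
= 8 * 8 * 8 * 8 * pw(8, 2)
= 8 * 8 * 8 * 8 * 8 * pw(8, 1)
= 8 * 8 * 8 * 8 * 8 * 8 * pw(8, 0)
= 8 * 8 * 8 * 8 * 8 * 8 * 1
= 262144

262144


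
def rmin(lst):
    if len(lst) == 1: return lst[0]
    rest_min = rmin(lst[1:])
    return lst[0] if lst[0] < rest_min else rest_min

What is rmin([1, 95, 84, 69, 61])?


rmin([1, 95, 84, 69, 61]): compare 1 with rmin([95, 84, 69, 61])
rmin([95, 84, 69, 61]): compare 95 with rmin([84, 69, 61])
rmin([84, 69, 61]): compare 84 with rmin([69, 61])
rmin([69, 61]): compare 69 with rmin([61])
rmin([61]) = 61  (base case)
Compare 69 with 61 -> 61
Compare 84 with 61 -> 61
Compare 95 with 61 -> 61
Compare 1 with 61 -> 1

1


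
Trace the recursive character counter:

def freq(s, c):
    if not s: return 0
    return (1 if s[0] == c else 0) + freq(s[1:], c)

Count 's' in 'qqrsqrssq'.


s[0]='q' != 's' -> 0
s[0]='q' != 's' -> 0
s[0]='r' != 's' -> 0
s[0]='s' == 's' -> 1
s[0]='q' != 's' -> 0
s[0]='r' != 's' -> 0
s[0]='s' == 's' -> 1
s[0]='s' == 's' -> 1
s[0]='q' != 's' -> 0
Sum: 0 + 0 + 0 + 1 + 0 + 0 + 1 + 1 + 0 = 3

3


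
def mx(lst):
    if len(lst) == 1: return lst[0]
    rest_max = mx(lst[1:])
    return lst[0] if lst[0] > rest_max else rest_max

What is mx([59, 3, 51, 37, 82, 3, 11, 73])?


mx([59, 3, 51, 37, 82, 3, 11, 73]): compare 59 with mx([3, 51, 37, 82, 3, 11, 73])
mx([3, 51, 37, 82, 3, 11, 73]): compare 3 with mx([51, 37, 82, 3, 11, 73])
mx([51, 37, 82, 3, 11, 73]): compare 51 with mx([37, 82, 3, 11, 73])
mx([37, 82, 3, 11, 73]): compare 37 with mx([82, 3, 11, 73])
mx([82, 3, 11, 73]): compare 82 with mx([3, 11, 73])
mx([3, 11, 73]): compare 3 with mx([11, 73])
mx([11, 73]): compare 11 with mx([73])
mx([73]) = 73  (base case)
Compare 11 with 73 -> 73
Compare 3 with 73 -> 73
Compare 82 with 73 -> 82
Compare 37 with 82 -> 82
Compare 51 with 82 -> 82
Compare 3 with 82 -> 82
Compare 59 with 82 -> 82

82


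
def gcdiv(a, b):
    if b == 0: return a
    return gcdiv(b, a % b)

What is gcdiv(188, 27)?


gcdiv(188, 27) = gcdiv(27, 26)
gcdiv(27, 26) = gcdiv(26, 1)
gcdiv(26, 1) = gcdiv(1, 0)
gcdiv(1, 0) = 1  (base case)

1


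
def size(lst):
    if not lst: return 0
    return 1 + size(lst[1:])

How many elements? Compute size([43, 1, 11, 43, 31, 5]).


size([43, 1, 11, 43, 31, 5]) = 1 + size([1, 11, 43, 31, 5])
size([1, 11, 43, 31, 5]) = 1 + size([11, 43, 31, 5])
size([11, 43, 31, 5]) = 1 + size([43, 31, 5])
size([43, 31, 5]) = 1 + size([31, 5])
size([31, 5]) = 1 + size([5])
size([5]) = 1 + size([])
size([]) = 0  (base case)
Unwinding: 1 + 1 + 1 + 1 + 1 + 1 + 0 = 6

6


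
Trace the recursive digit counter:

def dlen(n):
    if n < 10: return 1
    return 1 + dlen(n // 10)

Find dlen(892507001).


dlen(892507001) = 1 + dlen(89250700)
dlen(89250700) = 1 + dlen(8925070)
dlen(8925070) = 1 + dlen(892507)
dlen(892507) = 1 + dlen(89250)
dlen(89250) = 1 + dlen(8925)
dlen(8925) = 1 + dlen(892)
dlen(892) = 1 + dlen(89)
dlen(89) = 1 + dlen(8)
dlen(8) = 1  (base case: 8 < 10)
Unwinding: 1 + 1 + 1 + 1 + 1 + 1 + 1 + 1 + 1 = 9

9


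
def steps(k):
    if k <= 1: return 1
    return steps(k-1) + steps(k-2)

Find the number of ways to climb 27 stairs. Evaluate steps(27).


Building up from base cases:
steps(0) = 1
steps(1) = 1
steps(2) = steps(1) + steps(0) = 1 + 1 = 2
steps(3) = steps(2) + steps(1) = 2 + 1 = 3
steps(4) = steps(3) + steps(2) = 3 + 2 = 5
steps(5) = steps(4) + steps(3) = 5 + 3 = 8
steps(6) = steps(5) + steps(4) = 8 + 5 = 13
steps(7) = steps(6) + steps(5) = 13 + 8 = 21
steps(8) = steps(7) + steps(6) = 21 + 13 = 34
steps(9) = steps(8) + steps(7) = 34 + 21 = 55
steps(10) = steps(9) + steps(8) = 55 + 34 = 89
steps(11) = steps(10) + steps(9) = 89 + 55 = 144
steps(12) = steps(11) + steps(10) = 144 + 89 = 233
steps(13) = steps(12) + steps(11) = 233 + 144 = 377
steps(14) = steps(13) + steps(12) = 377 + 233 = 610
steps(15) = steps(14) + steps(13) = 610 + 377 = 987
steps(16) = steps(15) + steps(14) = 987 + 610 = 1597
steps(17) = steps(16) + steps(15) = 1597 + 987 = 2584
steps(18) = steps(17) + steps(16) = 2584 + 1597 = 4181
steps(19) = steps(18) + steps(17) = 4181 + 2584 = 6765
steps(20) = steps(19) + steps(18) = 6765 + 4181 = 10946
steps(21) = steps(20) + steps(19) = 10946 + 6765 = 17711
steps(22) = steps(21) + steps(20) = 17711 + 10946 = 28657
steps(23) = steps(22) + steps(21) = 28657 + 17711 = 46368
steps(24) = steps(23) + steps(22) = 46368 + 28657 = 75025
steps(25) = steps(24) + steps(23) = 75025 + 46368 = 121393
steps(26) = steps(25) + steps(24) = 121393 + 75025 = 196418
steps(27) = steps(26) + steps(25) = 196418 + 121393 = 317811

317811


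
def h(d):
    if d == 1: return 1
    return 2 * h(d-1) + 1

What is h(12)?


h(12) = 2 * h(11) + 1
h(11) = 2 * h(10) + 1
h(10) = 2 * h(9) + 1
h(9) = 2 * h(8) + 1
h(8) = 2 * h(7) + 1
h(7) = 2 * h(6) + 1
h(6) = 2 * h(5) + 1
h(5) = 2 * h(4) + 1
h(4) = 2 * h(3) + 1
h(3) = 2 * h(2) + 1
h(2) = 2 * h(1) + 1
h(1) = 1  (base case)
h(2) = 2 * 1 + 1 = 3
h(3) = 2 * 3 + 1 = 7
h(4) = 2 * 7 + 1 = 15
h(5) = 2 * 15 + 1 = 31
h(6) = 2 * 31 + 1 = 63
h(7) = 2 * 63 + 1 = 127
h(8) = 2 * 127 + 1 = 255
h(9) = 2 * 255 + 1 = 511
h(10) = 2 * 511 + 1 = 1023
h(11) = 2 * 1023 + 1 = 2047
h(12) = 2 * 2047 + 1 = 4095

4095


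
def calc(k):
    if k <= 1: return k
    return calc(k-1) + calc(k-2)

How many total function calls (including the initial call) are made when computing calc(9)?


Let C(n) = total calls for calc(n)
C(0) = 1, C(1) = 1
C(2) = 1 + C(1) + C(0) = 1 + 1 + 1 = 3
C(3) = 1 + C(2) + C(1) = 1 + 3 + 1 = 5
C(4) = 1 + C(3) + C(2) = 1 + 5 + 3 = 9
C(5) = 1 + C(4) + C(3) = 1 + 9 + 5 = 15
C(6) = 1 + C(5) + C(4) = 1 + 15 + 9 = 25
C(7) = 1 + C(6) + C(5) = 1 + 25 + 15 = 41
C(8) = 1 + C(7) + C(6) = 1 + 41 + 25 = 67
C(9) = 1 + C(8) + C(7) = 1 + 67 + 41 = 109

109


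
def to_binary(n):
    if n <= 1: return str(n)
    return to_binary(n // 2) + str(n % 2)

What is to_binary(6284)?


to_binary(6284) = to_binary(3142) + '0'
to_binary(3142) = to_binary(1571) + '0'
to_binary(1571) = to_binary(785) + '1'
to_binary(785) = to_binary(392) + '1'
to_binary(392) = to_binary(196) + '0'
to_binary(196) = to_binary(98) + '0'
to_binary(98) = to_binary(49) + '0'
to_binary(49) = to_binary(24) + '1'
to_binary(24) = to_binary(12) + '0'
to_binary(12) = to_binary(6) + '0'
to_binary(6) = to_binary(3) + '0'
to_binary(3) = to_binary(1) + '1'
to_binary(1) = '1'  (base case)
Concatenating: '1' + '1' + '0' + '0' + '0' + '1' + '0' + '0' + '0' + '1' + '1' + '0' + '0' = '1100010001100'

1100010001100


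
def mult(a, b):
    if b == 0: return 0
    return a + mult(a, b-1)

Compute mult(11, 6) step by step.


mult(11, 6) = 11 + mult(11, 5)
mult(11, 5) = 11 + mult(11, 4)
mult(11, 4) = 11 + mult(11, 3)
mult(11, 3) = 11 + mult(11, 2)
mult(11, 2) = 11 + mult(11, 1)
mult(11, 1) = 11 + mult(11, 0)
mult(11, 0) = 0  (base case)
Total: 11 + 11 + 11 + 11 + 11 + 11 + 0 = 66

66


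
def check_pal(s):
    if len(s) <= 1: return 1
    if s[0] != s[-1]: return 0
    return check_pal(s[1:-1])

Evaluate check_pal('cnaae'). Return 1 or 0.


check_pal('cnaae'): s[0]='c' != s[-1]='e' -> return 0
Result: 0 (not a palindrome)

0


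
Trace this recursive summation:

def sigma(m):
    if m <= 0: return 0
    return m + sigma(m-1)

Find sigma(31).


sigma(31)
= 31 + 30 + 29 + 28 + 27 + 26 + 25 + 24 + 23 + 22 + 21 + 20 + 19 + 18 + 17 + 16 + 15 + 14 + 13 + 12 + 11 + 10 + 9 + 8 + 7 + 6 + 5 + 4 + 3 + 2 + 1 + sigma(0)
= 31 + 30 + 29 + 28 + 27 + 26 + 25 + 24 + 23 + 22 + 21 + 20 + 19 + 18 + 17 + 16 + 15 + 14 + 13 + 12 + 11 + 10 + 9 + 8 + 7 + 6 + 5 + 4 + 3 + 2 + 1 + 0
= 496

496


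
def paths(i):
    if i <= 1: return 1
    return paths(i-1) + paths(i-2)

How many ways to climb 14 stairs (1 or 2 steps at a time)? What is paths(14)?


Building up from base cases:
paths(0) = 1
paths(1) = 1
paths(2) = paths(1) + paths(0) = 1 + 1 = 2
paths(3) = paths(2) + paths(1) = 2 + 1 = 3
paths(4) = paths(3) + paths(2) = 3 + 2 = 5
paths(5) = paths(4) + paths(3) = 5 + 3 = 8
paths(6) = paths(5) + paths(4) = 8 + 5 = 13
paths(7) = paths(6) + paths(5) = 13 + 8 = 21
paths(8) = paths(7) + paths(6) = 21 + 13 = 34
paths(9) = paths(8) + paths(7) = 34 + 21 = 55
paths(10) = paths(9) + paths(8) = 55 + 34 = 89
paths(11) = paths(10) + paths(9) = 89 + 55 = 144
paths(12) = paths(11) + paths(10) = 144 + 89 = 233
paths(13) = paths(12) + paths(11) = 233 + 144 = 377
paths(14) = paths(13) + paths(12) = 377 + 233 = 610

610


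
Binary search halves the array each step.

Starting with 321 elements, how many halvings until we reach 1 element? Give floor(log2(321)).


321 / 2 = 160
160 / 2 = 80
80 / 2 = 40
40 / 2 = 20
20 / 2 = 10
10 / 2 = 5
5 / 2 = 2
2 / 2 = 1
Reached 1 after 8 halvings

8


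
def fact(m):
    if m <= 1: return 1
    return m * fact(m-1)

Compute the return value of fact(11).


fact(11)
= 11 * fact(10)
= 11 * 10 * fact(9)
= 11 * 10 * 9 * fact(8)
= 11 * 10 * 9 * 8 * fact(7)
= 11 * 10 * 9 * 8 * 7 * fact(6)
= 11 * 10 * 9 * 8 * 7 * 6 * fact(5)
= 11 * 10 * 9 * 8 * 7 * 6 * 5 * fact(4)
= 11 * 10 * 9 * 8 * 7 * 6 * 5 * 4 * fact(3)
= 11 * 10 * 9 * 8 * 7 * 6 * 5 * 4 * 3 * fact(2)
= 11 * 10 * 9 * 8 * 7 * 6 * 5 * 4 * 3 * 2 * fact(1)
= 11 * 10 * 9 * 8 * 7 * 6 * 5 * 4 * 3 * 2 * 1
= 39916800

39916800


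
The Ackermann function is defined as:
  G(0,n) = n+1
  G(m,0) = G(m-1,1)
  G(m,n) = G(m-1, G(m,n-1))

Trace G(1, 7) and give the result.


G(1, 7) = G(0, G(1, 6))
  G(1, 6) = G(0, G(1, 5))
    G(1, 5) = G(0, G(1, 4))
      G(1, 4) = G(0, G(1, 3))
        G(1, 3) = G(0, G(1, 2))
          G(1, 2) = G(0, G(1, 1))
          G(1, 1) = G(0, G(1, 0))
          G(1, 0) = G(0, 1)
          G(0, 1) = 2
            = G(0, 2)
          G(0, 2) = 3
            = G(0, 3)
          G(0, 3) = 4
          = G(0, 4)
          G(0, 4) = 5
        = G(0, 5)
        G(0, 5) = 6
      = G(0, 6)
      G(0, 6) = 7
    = G(0, 7)
    G(0, 7) = 8
  = G(0, 8)
  G(0, 8) = 9
Result: G(1, 7) = 9

9


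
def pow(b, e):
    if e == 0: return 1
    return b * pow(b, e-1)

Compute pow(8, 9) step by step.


pow(8, 9)
= 8 * pow(8, 8)
= 8 * 8 * pow(8, 7)
= 8 * 8 * 8 * pow(8, 6)
= 8 * 8 * 8 * 8 * pow(8, 5)
= 8 * 8 * 8 * 8 * 8 * pow(8, 4)
= 8 * 8 * 8 * 8 * 8 * 8 * pow(8, 3)
= 8 * 8 * 8 * 8 * 8 * 8 * 8 * pow(8, 2)
= 8 * 8 * 8 * 8 * 8 * 8 * 8 * 8 * pow(8, 1)
= 8 * 8 * 8 * 8 * 8 * 8 * 8 * 8 * 8 * pow(8, 0)
= 8 * 8 * 8 * 8 * 8 * 8 * 8 * 8 * 8 * 1
= 134217728

134217728


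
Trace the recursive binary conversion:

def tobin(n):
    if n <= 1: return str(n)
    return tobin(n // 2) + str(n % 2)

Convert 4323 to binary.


tobin(4323) = tobin(2161) + '1'
tobin(2161) = tobin(1080) + '1'
tobin(1080) = tobin(540) + '0'
tobin(540) = tobin(270) + '0'
tobin(270) = tobin(135) + '0'
tobin(135) = tobin(67) + '1'
tobin(67) = tobin(33) + '1'
tobin(33) = tobin(16) + '1'
tobin(16) = tobin(8) + '0'
tobin(8) = tobin(4) + '0'
tobin(4) = tobin(2) + '0'
tobin(2) = tobin(1) + '0'
tobin(1) = '1'  (base case)
Concatenating: '1' + '0' + '0' + '0' + '0' + '1' + '1' + '1' + '0' + '0' + '0' + '1' + '1' = '1000011100011'

1000011100011


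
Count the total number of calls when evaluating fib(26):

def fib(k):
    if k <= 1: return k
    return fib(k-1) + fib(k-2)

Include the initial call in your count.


Let C(n) = total calls for fib(n)
C(0) = 1, C(1) = 1
C(2) = 1 + C(1) + C(0) = 1 + 1 + 1 = 3
C(3) = 1 + C(2) + C(1) = 1 + 3 + 1 = 5
C(4) = 1 + C(3) + C(2) = 1 + 5 + 3 = 9
C(5) = 1 + C(4) + C(3) = 1 + 9 + 5 = 15
C(6) = 1 + C(5) + C(4) = 1 + 15 + 9 = 25
C(7) = 1 + C(6) + C(5) = 1 + 25 + 15 = 41
C(8) = 1 + C(7) + C(6) = 1 + 41 + 25 = 67
C(9) = 1 + C(8) + C(7) = 1 + 67 + 41 = 109
C(10) = 1 + C(9) + C(8) = 1 + 109 + 67 = 177
C(11) = 1 + C(10) + C(9) = 1 + 177 + 109 = 287
C(12) = 1 + C(11) + C(10) = 1 + 287 + 177 = 465
C(13) = 1 + C(12) + C(11) = 1 + 465 + 287 = 753
C(14) = 1 + C(13) + C(12) = 1 + 753 + 465 = 1219
C(15) = 1 + C(14) + C(13) = 1 + 1219 + 753 = 1973
C(16) = 1 + C(15) + C(14) = 1 + 1973 + 1219 = 3193
C(17) = 1 + C(16) + C(15) = 1 + 3193 + 1973 = 5167
C(18) = 1 + C(17) + C(16) = 1 + 5167 + 3193 = 8361
C(19) = 1 + C(18) + C(17) = 1 + 8361 + 5167 = 13529
C(20) = 1 + C(19) + C(18) = 1 + 13529 + 8361 = 21891
C(21) = 1 + C(20) + C(19) = 1 + 21891 + 13529 = 35421
C(22) = 1 + C(21) + C(20) = 1 + 35421 + 21891 = 57313
C(23) = 1 + C(22) + C(21) = 1 + 57313 + 35421 = 92735
C(24) = 1 + C(23) + C(22) = 1 + 92735 + 57313 = 150049
C(25) = 1 + C(24) + C(23) = 1 + 150049 + 92735 = 242785
C(26) = 1 + C(25) + C(24) = 1 + 242785 + 150049 = 392835

392835


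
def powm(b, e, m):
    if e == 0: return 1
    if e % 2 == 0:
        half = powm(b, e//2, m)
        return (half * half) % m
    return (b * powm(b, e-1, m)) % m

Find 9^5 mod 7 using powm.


powm(9, 5, 7): e is odd, compute powm(9, 4, 7)
  powm(9, 4, 7): e is even, compute powm(9, 2, 7)
    powm(9, 2, 7): e is even, compute powm(9, 1, 7)
      powm(9, 1, 7): e is odd, compute powm(9, 0, 7)
        powm(9, 0, 7) = 1
      (9 * 1) % 7 = 2
    half=2, (2*2) % 7 = 4
  half=4, (4*4) % 7 = 2
(9 * 2) % 7 = 4

4


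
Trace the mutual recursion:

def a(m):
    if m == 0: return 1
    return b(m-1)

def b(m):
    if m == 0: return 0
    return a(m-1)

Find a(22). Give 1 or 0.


a(22) = b(21)
b(21) = a(20)
a(20) = b(19)
b(19) = a(18)
a(18) = b(17)
b(17) = a(16)
a(16) = b(15)
b(15) = a(14)
a(14) = b(13)
b(13) = a(12)
a(12) = b(11)
b(11) = a(10)
a(10) = b(9)
b(9) = a(8)
a(8) = b(7)
b(7) = a(6)
a(6) = b(5)
b(5) = a(4)
a(4) = b(3)
b(3) = a(2)
a(2) = b(1)
b(1) = a(0)
a(0) = 1  (base case)
Result: 1

1


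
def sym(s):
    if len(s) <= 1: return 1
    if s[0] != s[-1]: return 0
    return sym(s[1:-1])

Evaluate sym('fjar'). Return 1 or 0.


sym('fjar'): s[0]='f' != s[-1]='r' -> return 0
Result: 0 (not a palindrome)

0


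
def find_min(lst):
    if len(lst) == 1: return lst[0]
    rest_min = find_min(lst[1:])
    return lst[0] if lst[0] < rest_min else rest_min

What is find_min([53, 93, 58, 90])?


find_min([53, 93, 58, 90]): compare 53 with find_min([93, 58, 90])
find_min([93, 58, 90]): compare 93 with find_min([58, 90])
find_min([58, 90]): compare 58 with find_min([90])
find_min([90]) = 90  (base case)
Compare 58 with 90 -> 58
Compare 93 with 58 -> 58
Compare 53 with 58 -> 53

53


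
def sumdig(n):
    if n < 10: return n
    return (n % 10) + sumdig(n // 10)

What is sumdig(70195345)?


sumdig(70195345) = 5 + sumdig(7019534)
sumdig(7019534) = 4 + sumdig(701953)
sumdig(701953) = 3 + sumdig(70195)
sumdig(70195) = 5 + sumdig(7019)
sumdig(7019) = 9 + sumdig(701)
sumdig(701) = 1 + sumdig(70)
sumdig(70) = 0 + sumdig(7)
sumdig(7) = 7  (base case)
Total: 5 + 4 + 3 + 5 + 9 + 1 + 0 + 7 = 34

34


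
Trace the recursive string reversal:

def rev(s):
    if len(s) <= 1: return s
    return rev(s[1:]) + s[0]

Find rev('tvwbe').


rev('tvwbe') = rev('vwbe') + 't'
rev('vwbe') = rev('wbe') + 'v'
rev('wbe') = rev('be') + 'w'
rev('be') = rev('e') + 'b'
rev('e') = 'e'  (base case)
Concatenating: 'e' + 'b' + 'w' + 'v' + 't' = 'ebwvt'

ebwvt


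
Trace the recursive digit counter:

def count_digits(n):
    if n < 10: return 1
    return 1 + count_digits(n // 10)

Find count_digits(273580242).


count_digits(273580242) = 1 + count_digits(27358024)
count_digits(27358024) = 1 + count_digits(2735802)
count_digits(2735802) = 1 + count_digits(273580)
count_digits(273580) = 1 + count_digits(27358)
count_digits(27358) = 1 + count_digits(2735)
count_digits(2735) = 1 + count_digits(273)
count_digits(273) = 1 + count_digits(27)
count_digits(27) = 1 + count_digits(2)
count_digits(2) = 1  (base case: 2 < 10)
Unwinding: 1 + 1 + 1 + 1 + 1 + 1 + 1 + 1 + 1 = 9

9


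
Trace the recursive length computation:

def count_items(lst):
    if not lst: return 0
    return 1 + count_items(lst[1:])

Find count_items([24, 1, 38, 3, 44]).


count_items([24, 1, 38, 3, 44]) = 1 + count_items([1, 38, 3, 44])
count_items([1, 38, 3, 44]) = 1 + count_items([38, 3, 44])
count_items([38, 3, 44]) = 1 + count_items([3, 44])
count_items([3, 44]) = 1 + count_items([44])
count_items([44]) = 1 + count_items([])
count_items([]) = 0  (base case)
Unwinding: 1 + 1 + 1 + 1 + 1 + 0 = 5

5


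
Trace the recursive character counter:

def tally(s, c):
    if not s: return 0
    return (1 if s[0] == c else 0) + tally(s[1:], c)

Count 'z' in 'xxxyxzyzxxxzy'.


s[0]='x' != 'z' -> 0
s[0]='x' != 'z' -> 0
s[0]='x' != 'z' -> 0
s[0]='y' != 'z' -> 0
s[0]='x' != 'z' -> 0
s[0]='z' == 'z' -> 1
s[0]='y' != 'z' -> 0
s[0]='z' == 'z' -> 1
s[0]='x' != 'z' -> 0
s[0]='x' != 'z' -> 0
s[0]='x' != 'z' -> 0
s[0]='z' == 'z' -> 1
s[0]='y' != 'z' -> 0
Sum: 0 + 0 + 0 + 0 + 0 + 1 + 0 + 1 + 0 + 0 + 0 + 1 + 0 = 3

3


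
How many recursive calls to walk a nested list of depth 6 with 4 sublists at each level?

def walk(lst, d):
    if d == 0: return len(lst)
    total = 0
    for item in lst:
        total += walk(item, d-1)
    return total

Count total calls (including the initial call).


At depth 0 (root): 1 call
At depth 1: each of 1 parents calls walk on 4 children = 4 calls
At depth 2: each of 4 parents calls walk on 4 children = 16 calls
At depth 3: each of 16 parents calls walk on 4 children = 64 calls
At depth 4: each of 64 parents calls walk on 4 children = 256 calls
At depth 5: each of 256 parents calls walk on 4 children = 1024 calls
At depth 6: each of 1024 parents calls walk on 4 children = 4096 calls
Total: 1 + 4 + 16 + 64 + 256 + 1024 + 4096 = 5461

5461


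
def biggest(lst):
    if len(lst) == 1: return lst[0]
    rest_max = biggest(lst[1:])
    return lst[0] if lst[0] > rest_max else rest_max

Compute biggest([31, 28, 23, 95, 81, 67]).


biggest([31, 28, 23, 95, 81, 67]): compare 31 with biggest([28, 23, 95, 81, 67])
biggest([28, 23, 95, 81, 67]): compare 28 with biggest([23, 95, 81, 67])
biggest([23, 95, 81, 67]): compare 23 with biggest([95, 81, 67])
biggest([95, 81, 67]): compare 95 with biggest([81, 67])
biggest([81, 67]): compare 81 with biggest([67])
biggest([67]) = 67  (base case)
Compare 81 with 67 -> 81
Compare 95 with 81 -> 95
Compare 23 with 95 -> 95
Compare 28 with 95 -> 95
Compare 31 with 95 -> 95

95


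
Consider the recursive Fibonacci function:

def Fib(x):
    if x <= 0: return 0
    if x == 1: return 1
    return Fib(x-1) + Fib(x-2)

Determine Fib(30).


Computing Fib(30) bottom-up:
Fib(0) = 0
Fib(1) = 1
Fib(2) = Fib(1) + Fib(0) = 1 + 0 = 1
Fib(3) = Fib(2) + Fib(1) = 1 + 1 = 2
Fib(4) = Fib(3) + Fib(2) = 2 + 1 = 3
Fib(5) = Fib(4) + Fib(3) = 3 + 2 = 5
Fib(6) = Fib(5) + Fib(4) = 5 + 3 = 8
Fib(7) = Fib(6) + Fib(5) = 8 + 5 = 13
Fib(8) = Fib(7) + Fib(6) = 13 + 8 = 21
Fib(9) = Fib(8) + Fib(7) = 21 + 13 = 34
Fib(10) = Fib(9) + Fib(8) = 34 + 21 = 55
Fib(11) = Fib(10) + Fib(9) = 55 + 34 = 89
Fib(12) = Fib(11) + Fib(10) = 89 + 55 = 144
Fib(13) = Fib(12) + Fib(11) = 144 + 89 = 233
Fib(14) = Fib(13) + Fib(12) = 233 + 144 = 377
Fib(15) = Fib(14) + Fib(13) = 377 + 233 = 610
Fib(16) = Fib(15) + Fib(14) = 610 + 377 = 987
Fib(17) = Fib(16) + Fib(15) = 987 + 610 = 1597
Fib(18) = Fib(17) + Fib(16) = 1597 + 987 = 2584
Fib(19) = Fib(18) + Fib(17) = 2584 + 1597 = 4181
Fib(20) = Fib(19) + Fib(18) = 4181 + 2584 = 6765
Fib(21) = Fib(20) + Fib(19) = 6765 + 4181 = 10946
Fib(22) = Fib(21) + Fib(20) = 10946 + 6765 = 17711
Fib(23) = Fib(22) + Fib(21) = 17711 + 10946 = 28657
Fib(24) = Fib(23) + Fib(22) = 28657 + 17711 = 46368
Fib(25) = Fib(24) + Fib(23) = 46368 + 28657 = 75025
Fib(26) = Fib(25) + Fib(24) = 75025 + 46368 = 121393
Fib(27) = Fib(26) + Fib(25) = 121393 + 75025 = 196418
Fib(28) = Fib(27) + Fib(26) = 196418 + 121393 = 317811
Fib(29) = Fib(28) + Fib(27) = 317811 + 196418 = 514229
Fib(30) = Fib(29) + Fib(28) = 514229 + 317811 = 832040

832040


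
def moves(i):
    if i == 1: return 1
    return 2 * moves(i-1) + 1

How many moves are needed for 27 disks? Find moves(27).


moves(27) = 2 * moves(26) + 1
moves(26) = 2 * moves(25) + 1
moves(25) = 2 * moves(24) + 1
moves(24) = 2 * moves(23) + 1
moves(23) = 2 * moves(22) + 1
moves(22) = 2 * moves(21) + 1
moves(21) = 2 * moves(20) + 1
moves(20) = 2 * moves(19) + 1
moves(19) = 2 * moves(18) + 1
moves(18) = 2 * moves(17) + 1
moves(17) = 2 * moves(16) + 1
moves(16) = 2 * moves(15) + 1
moves(15) = 2 * moves(14) + 1
moves(14) = 2 * moves(13) + 1
moves(13) = 2 * moves(12) + 1
moves(12) = 2 * moves(11) + 1
moves(11) = 2 * moves(10) + 1
moves(10) = 2 * moves(9) + 1
moves(9) = 2 * moves(8) + 1
moves(8) = 2 * moves(7) + 1
moves(7) = 2 * moves(6) + 1
moves(6) = 2 * moves(5) + 1
moves(5) = 2 * moves(4) + 1
moves(4) = 2 * moves(3) + 1
moves(3) = 2 * moves(2) + 1
moves(2) = 2 * moves(1) + 1
moves(1) = 1  (base case)
moves(2) = 2 * 1 + 1 = 3
moves(3) = 2 * 3 + 1 = 7
moves(4) = 2 * 7 + 1 = 15
moves(5) = 2 * 15 + 1 = 31
moves(6) = 2 * 31 + 1 = 63
moves(7) = 2 * 63 + 1 = 127
moves(8) = 2 * 127 + 1 = 255
moves(9) = 2 * 255 + 1 = 511
moves(10) = 2 * 511 + 1 = 1023
moves(11) = 2 * 1023 + 1 = 2047
moves(12) = 2 * 2047 + 1 = 4095
moves(13) = 2 * 4095 + 1 = 8191
moves(14) = 2 * 8191 + 1 = 16383
moves(15) = 2 * 16383 + 1 = 32767
moves(16) = 2 * 32767 + 1 = 65535
moves(17) = 2 * 65535 + 1 = 131071
moves(18) = 2 * 131071 + 1 = 262143
moves(19) = 2 * 262143 + 1 = 524287
moves(20) = 2 * 524287 + 1 = 1048575
moves(21) = 2 * 1048575 + 1 = 2097151
moves(22) = 2 * 2097151 + 1 = 4194303
moves(23) = 2 * 4194303 + 1 = 8388607
moves(24) = 2 * 8388607 + 1 = 16777215
moves(25) = 2 * 16777215 + 1 = 33554431
moves(26) = 2 * 33554431 + 1 = 67108863
moves(27) = 2 * 67108863 + 1 = 134217727

134217727


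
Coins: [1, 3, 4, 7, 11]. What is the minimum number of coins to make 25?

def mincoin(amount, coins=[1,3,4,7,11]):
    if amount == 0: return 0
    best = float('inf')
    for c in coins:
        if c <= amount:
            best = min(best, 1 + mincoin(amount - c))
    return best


Building up with DP:
mincoin(0) = 0
mincoin(1) = min(1+mincoin(0)=1+0=1) = 1
mincoin(2) = min(1+mincoin(1)=1+1=2) = 2
mincoin(3) = min(1+mincoin(2)=1+2=3, 1+mincoin(0)=1+0=1) = 1
mincoin(4) = min(1+mincoin(3)=1+1=2, 1+mincoin(1)=1+1=2, 1+mincoin(0)=1+0=1) = 1
mincoin(5) = min(1+mincoin(4)=1+1=2, 1+mincoin(2)=1+2=3, 1+mincoin(1)=1+1=2) = 2
mincoin(6) = min(1+mincoin(5)=1+2=3, 1+mincoin(3)=1+1=2, 1+mincoin(2)=1+2=3) = 2
mincoin(7) = min(1+mincoin(6)=1+2=3, 1+mincoin(4)=1+1=2, 1+mincoin(3)=1+1=2, 1+mincoin(0)=1+0=1) = 1
mincoin(8) = min(1+mincoin(7)=1+1=2, 1+mincoin(5)=1+2=3, 1+mincoin(4)=1+1=2, 1+mincoin(1)=1+1=2) = 2
mincoin(9) = min(1+mincoin(8)=1+2=3, 1+mincoin(6)=1+2=3, 1+mincoin(5)=1+2=3, 1+mincoin(2)=1+2=3) = 3
mincoin(10) = min(1+mincoin(9)=1+3=4, 1+mincoin(7)=1+1=2, 1+mincoin(6)=1+2=3, 1+mincoin(3)=1+1=2) = 2
mincoin(11) = min(1+mincoin(10)=1+2=3, 1+mincoin(8)=1+2=3, 1+mincoin(7)=1+1=2, 1+mincoin(4)=1+1=2, 1+mincoin(0)=1+0=1) = 1
mincoin(12) = min(1+mincoin(11)=1+1=2, 1+mincoin(9)=1+3=4, 1+mincoin(8)=1+2=3, 1+mincoin(5)=1+2=3, 1+mincoin(1)=1+1=2) = 2
mincoin(13) = min(1+mincoin(12)=1+2=3, 1+mincoin(10)=1+2=3, 1+mincoin(9)=1+3=4, 1+mincoin(6)=1+2=3, 1+mincoin(2)=1+2=3) = 3
mincoin(14) = min(1+mincoin(13)=1+3=4, 1+mincoin(11)=1+1=2, 1+mincoin(10)=1+2=3, 1+mincoin(7)=1+1=2, 1+mincoin(3)=1+1=2) = 2
mincoin(15) = min(1+mincoin(14)=1+2=3, 1+mincoin(12)=1+2=3, 1+mincoin(11)=1+1=2, 1+mincoin(8)=1+2=3, 1+mincoin(4)=1+1=2) = 2
mincoin(16) = min(1+mincoin(15)=1+2=3, 1+mincoin(13)=1+3=4, 1+mincoin(12)=1+2=3, 1+mincoin(9)=1+3=4, 1+mincoin(5)=1+2=3) = 3
mincoin(17) = min(1+mincoin(16)=1+3=4, 1+mincoin(14)=1+2=3, 1+mincoin(13)=1+3=4, 1+mincoin(10)=1+2=3, 1+mincoin(6)=1+2=3) = 3
mincoin(18) = min(1+mincoin(17)=1+3=4, 1+mincoin(15)=1+2=3, 1+mincoin(14)=1+2=3, 1+mincoin(11)=1+1=2, 1+mincoin(7)=1+1=2) = 2
mincoin(19) = min(1+mincoin(18)=1+2=3, 1+mincoin(16)=1+3=4, 1+mincoin(15)=1+2=3, 1+mincoin(12)=1+2=3, 1+mincoin(8)=1+2=3) = 3
mincoin(20) = min(1+mincoin(19)=1+3=4, 1+mincoin(17)=1+3=4, 1+mincoin(16)=1+3=4, 1+mincoin(13)=1+3=4, 1+mincoin(9)=1+3=4) = 4
mincoin(21) = min(1+mincoin(20)=1+4=5, 1+mincoin(18)=1+2=3, 1+mincoin(17)=1+3=4, 1+mincoin(14)=1+2=3, 1+mincoin(10)=1+2=3) = 3
mincoin(22) = min(1+mincoin(21)=1+3=4, 1+mincoin(19)=1+3=4, 1+mincoin(18)=1+2=3, 1+mincoin(15)=1+2=3, 1+mincoin(11)=1+1=2) = 2
mincoin(23) = min(1+mincoin(22)=1+2=3, 1+mincoin(20)=1+4=5, 1+mincoin(19)=1+3=4, 1+mincoin(16)=1+3=4, 1+mincoin(12)=1+2=3) = 3
mincoin(24) = min(1+mincoin(23)=1+3=4, 1+mincoin(21)=1+3=4, 1+mincoin(20)=1+4=5, 1+mincoin(17)=1+3=4, 1+mincoin(13)=1+3=4) = 4
mincoin(25) = min(1+mincoin(24)=1+4=5, 1+mincoin(22)=1+2=3, 1+mincoin(21)=1+3=4, 1+mincoin(18)=1+2=3, 1+mincoin(14)=1+2=3) = 3

3


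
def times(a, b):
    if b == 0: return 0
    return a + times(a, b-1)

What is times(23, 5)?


times(23, 5) = 23 + times(23, 4)
times(23, 4) = 23 + times(23, 3)
times(23, 3) = 23 + times(23, 2)
times(23, 2) = 23 + times(23, 1)
times(23, 1) = 23 + times(23, 0)
times(23, 0) = 0  (base case)
Total: 23 + 23 + 23 + 23 + 23 + 0 = 115

115


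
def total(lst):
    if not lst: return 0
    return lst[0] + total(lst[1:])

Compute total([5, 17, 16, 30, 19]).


total([5, 17, 16, 30, 19]) = 5 + total([17, 16, 30, 19])
total([17, 16, 30, 19]) = 17 + total([16, 30, 19])
total([16, 30, 19]) = 16 + total([30, 19])
total([30, 19]) = 30 + total([19])
total([19]) = 19 + total([])
total([]) = 0  (base case)
Total: 5 + 17 + 16 + 30 + 19 + 0 = 87

87


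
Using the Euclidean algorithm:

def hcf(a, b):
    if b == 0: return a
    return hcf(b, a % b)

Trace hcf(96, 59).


hcf(96, 59) = hcf(59, 37)
hcf(59, 37) = hcf(37, 22)
hcf(37, 22) = hcf(22, 15)
hcf(22, 15) = hcf(15, 7)
hcf(15, 7) = hcf(7, 1)
hcf(7, 1) = hcf(1, 0)
hcf(1, 0) = 1  (base case)

1


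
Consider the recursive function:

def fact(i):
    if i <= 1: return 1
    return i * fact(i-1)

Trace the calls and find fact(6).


fact(6)
= 6 * fact(5)
= 6 * 5 * fact(4)
= 6 * 5 * 4 * fact(3)
= 6 * 5 * 4 * 3 * fact(2)
= 6 * 5 * 4 * 3 * 2 * fact(1)
= 6 * 5 * 4 * 3 * 2 * 1
= 720

720


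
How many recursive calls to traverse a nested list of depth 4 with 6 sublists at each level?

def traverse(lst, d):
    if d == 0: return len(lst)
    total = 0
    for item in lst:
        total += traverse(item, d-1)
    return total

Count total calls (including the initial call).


At depth 0 (root): 1 call
At depth 1: each of 1 parents calls traverse on 6 children = 6 calls
At depth 2: each of 6 parents calls traverse on 6 children = 36 calls
At depth 3: each of 36 parents calls traverse on 6 children = 216 calls
At depth 4: each of 216 parents calls traverse on 6 children = 1296 calls
Total: 1 + 6 + 36 + 216 + 1296 = 1555

1555


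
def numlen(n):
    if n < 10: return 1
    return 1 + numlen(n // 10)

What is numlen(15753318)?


numlen(15753318) = 1 + numlen(1575331)
numlen(1575331) = 1 + numlen(157533)
numlen(157533) = 1 + numlen(15753)
numlen(15753) = 1 + numlen(1575)
numlen(1575) = 1 + numlen(157)
numlen(157) = 1 + numlen(15)
numlen(15) = 1 + numlen(1)
numlen(1) = 1  (base case: 1 < 10)
Unwinding: 1 + 1 + 1 + 1 + 1 + 1 + 1 + 1 = 8

8


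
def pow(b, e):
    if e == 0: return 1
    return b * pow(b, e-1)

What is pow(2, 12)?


pow(2, 12)
= 2 * pow(2, 11)
= 2 * 2 * pow(2, 10)
= 2 * 2 * 2 * pow(2, 9)
= 2 * 2 * 2 * 2 * pow(2, 8)
= 2 * 2 * 2 * 2 * 2 * pow(2, 7)
= 2 * 2 * 2 * 2 * 2 * 2 * pow(2, 6)
= 2 * 2 * 2 * 2 * 2 * 2 * 2 * pow(2, 5)
= 2 * 2 * 2 * 2 * 2 * 2 * 2 * 2 * pow(2, 4)
= 2 * 2 * 2 * 2 * 2 * 2 * 2 * 2 * 2 * pow(2, 3)
= 2 * 2 * 2 * 2 * 2 * 2 * 2 * 2 * 2 * 2 * pow(2, 2)
= 2 * 2 * 2 * 2 * 2 * 2 * 2 * 2 * 2 * 2 * 2 * pow(2, 1)
= 2 * 2 * 2 * 2 * 2 * 2 * 2 * 2 * 2 * 2 * 2 * 2 * pow(2, 0)
= 2 * 2 * 2 * 2 * 2 * 2 * 2 * 2 * 2 * 2 * 2 * 2 * 1
= 4096

4096


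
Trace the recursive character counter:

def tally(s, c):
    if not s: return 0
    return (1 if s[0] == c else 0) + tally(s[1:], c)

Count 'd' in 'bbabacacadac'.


s[0]='b' != 'd' -> 0
s[0]='b' != 'd' -> 0
s[0]='a' != 'd' -> 0
s[0]='b' != 'd' -> 0
s[0]='a' != 'd' -> 0
s[0]='c' != 'd' -> 0
s[0]='a' != 'd' -> 0
s[0]='c' != 'd' -> 0
s[0]='a' != 'd' -> 0
s[0]='d' == 'd' -> 1
s[0]='a' != 'd' -> 0
s[0]='c' != 'd' -> 0
Sum: 0 + 0 + 0 + 0 + 0 + 0 + 0 + 0 + 0 + 1 + 0 + 0 = 1

1


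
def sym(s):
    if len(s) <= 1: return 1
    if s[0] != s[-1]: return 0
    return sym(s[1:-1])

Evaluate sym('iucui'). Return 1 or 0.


sym('iucui'): s[0]='i' == s[-1]='i' -> check sym('ucu')
sym('ucu'): s[0]='u' == s[-1]='u' -> check sym('c')
sym('c'): len <= 1 -> return 1  (base case)
Result: 1 (palindrome)

1


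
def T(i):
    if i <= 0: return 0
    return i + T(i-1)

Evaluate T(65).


T(65)
= 65 + 64 + 63 + 62 + 61 + 60 + 59 + 58 + 57 + 56 + 55 + 54 + 53 + 52 + 51 + 50 + 49 + 48 + 47 + 46 + 45 + 44 + 43 + 42 + 41 + 40 + 39 + 38 + 37 + 36 + 35 + 34 + 33 + 32 + 31 + 30 + 29 + 28 + 27 + 26 + 25 + 24 + 23 + 22 + 21 + 20 + 19 + 18 + 17 + 16 + 15 + 14 + 13 + 12 + 11 + 10 + 9 + 8 + 7 + 6 + 5 + 4 + 3 + 2 + 1 + T(0)
= 65 + 64 + 63 + 62 + 61 + 60 + 59 + 58 + 57 + 56 + 55 + 54 + 53 + 52 + 51 + 50 + 49 + 48 + 47 + 46 + 45 + 44 + 43 + 42 + 41 + 40 + 39 + 38 + 37 + 36 + 35 + 34 + 33 + 32 + 31 + 30 + 29 + 28 + 27 + 26 + 25 + 24 + 23 + 22 + 21 + 20 + 19 + 18 + 17 + 16 + 15 + 14 + 13 + 12 + 11 + 10 + 9 + 8 + 7 + 6 + 5 + 4 + 3 + 2 + 1 + 0
= 2145

2145


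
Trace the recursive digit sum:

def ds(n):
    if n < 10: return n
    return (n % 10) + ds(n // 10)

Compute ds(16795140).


ds(16795140) = 0 + ds(1679514)
ds(1679514) = 4 + ds(167951)
ds(167951) = 1 + ds(16795)
ds(16795) = 5 + ds(1679)
ds(1679) = 9 + ds(167)
ds(167) = 7 + ds(16)
ds(16) = 6 + ds(1)
ds(1) = 1  (base case)
Total: 0 + 4 + 1 + 5 + 9 + 7 + 6 + 1 = 33

33


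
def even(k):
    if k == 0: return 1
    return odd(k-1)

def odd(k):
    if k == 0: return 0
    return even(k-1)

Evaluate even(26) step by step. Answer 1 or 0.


even(26) = odd(25)
odd(25) = even(24)
even(24) = odd(23)
odd(23) = even(22)
even(22) = odd(21)
odd(21) = even(20)
even(20) = odd(19)
odd(19) = even(18)
even(18) = odd(17)
odd(17) = even(16)
even(16) = odd(15)
odd(15) = even(14)
even(14) = odd(13)
odd(13) = even(12)
even(12) = odd(11)
odd(11) = even(10)
even(10) = odd(9)
odd(9) = even(8)
even(8) = odd(7)
odd(7) = even(6)
even(6) = odd(5)
odd(5) = even(4)
even(4) = odd(3)
odd(3) = even(2)
even(2) = odd(1)
odd(1) = even(0)
even(0) = 1  (base case)
Result: 1

1


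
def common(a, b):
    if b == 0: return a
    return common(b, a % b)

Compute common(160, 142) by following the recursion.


common(160, 142) = common(142, 18)
common(142, 18) = common(18, 16)
common(18, 16) = common(16, 2)
common(16, 2) = common(2, 0)
common(2, 0) = 2  (base case)

2


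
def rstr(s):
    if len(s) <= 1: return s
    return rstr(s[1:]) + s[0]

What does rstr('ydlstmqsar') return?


rstr('ydlstmqsar') = rstr('dlstmqsar') + 'y'
rstr('dlstmqsar') = rstr('lstmqsar') + 'd'
rstr('lstmqsar') = rstr('stmqsar') + 'l'
rstr('stmqsar') = rstr('tmqsar') + 's'
rstr('tmqsar') = rstr('mqsar') + 't'
rstr('mqsar') = rstr('qsar') + 'm'
rstr('qsar') = rstr('sar') + 'q'
rstr('sar') = rstr('ar') + 's'
rstr('ar') = rstr('r') + 'a'
rstr('r') = 'r'  (base case)
Concatenating: 'r' + 'a' + 's' + 'q' + 'm' + 't' + 's' + 'l' + 'd' + 'y' = 'rasqmtsldy'

rasqmtsldy


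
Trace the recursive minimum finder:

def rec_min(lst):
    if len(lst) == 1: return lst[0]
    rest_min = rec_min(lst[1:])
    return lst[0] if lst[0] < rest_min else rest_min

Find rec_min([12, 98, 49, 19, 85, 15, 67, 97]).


rec_min([12, 98, 49, 19, 85, 15, 67, 97]): compare 12 with rec_min([98, 49, 19, 85, 15, 67, 97])
rec_min([98, 49, 19, 85, 15, 67, 97]): compare 98 with rec_min([49, 19, 85, 15, 67, 97])
rec_min([49, 19, 85, 15, 67, 97]): compare 49 with rec_min([19, 85, 15, 67, 97])
rec_min([19, 85, 15, 67, 97]): compare 19 with rec_min([85, 15, 67, 97])
rec_min([85, 15, 67, 97]): compare 85 with rec_min([15, 67, 97])
rec_min([15, 67, 97]): compare 15 with rec_min([67, 97])
rec_min([67, 97]): compare 67 with rec_min([97])
rec_min([97]) = 97  (base case)
Compare 67 with 97 -> 67
Compare 15 with 67 -> 15
Compare 85 with 15 -> 15
Compare 19 with 15 -> 15
Compare 49 with 15 -> 15
Compare 98 with 15 -> 15
Compare 12 with 15 -> 12

12


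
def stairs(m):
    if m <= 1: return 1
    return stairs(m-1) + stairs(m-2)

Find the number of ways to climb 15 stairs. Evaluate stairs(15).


Building up from base cases:
stairs(0) = 1
stairs(1) = 1
stairs(2) = stairs(1) + stairs(0) = 1 + 1 = 2
stairs(3) = stairs(2) + stairs(1) = 2 + 1 = 3
stairs(4) = stairs(3) + stairs(2) = 3 + 2 = 5
stairs(5) = stairs(4) + stairs(3) = 5 + 3 = 8
stairs(6) = stairs(5) + stairs(4) = 8 + 5 = 13
stairs(7) = stairs(6) + stairs(5) = 13 + 8 = 21
stairs(8) = stairs(7) + stairs(6) = 21 + 13 = 34
stairs(9) = stairs(8) + stairs(7) = 34 + 21 = 55
stairs(10) = stairs(9) + stairs(8) = 55 + 34 = 89
stairs(11) = stairs(10) + stairs(9) = 89 + 55 = 144
stairs(12) = stairs(11) + stairs(10) = 144 + 89 = 233
stairs(13) = stairs(12) + stairs(11) = 233 + 144 = 377
stairs(14) = stairs(13) + stairs(12) = 377 + 233 = 610
stairs(15) = stairs(14) + stairs(13) = 610 + 377 = 987

987
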